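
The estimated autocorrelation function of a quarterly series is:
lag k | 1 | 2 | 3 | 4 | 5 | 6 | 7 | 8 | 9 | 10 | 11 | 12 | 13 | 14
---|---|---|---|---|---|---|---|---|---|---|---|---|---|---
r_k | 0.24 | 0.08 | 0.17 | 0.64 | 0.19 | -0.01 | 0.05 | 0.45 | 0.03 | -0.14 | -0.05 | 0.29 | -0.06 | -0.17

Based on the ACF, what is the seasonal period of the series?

The largest autocorrelation is r_4 = 0.64, with weaker echoes at lags 8 (0.45) and 12 (0.29); the remaining lags stay at or below 0.24. The elevated value at lag 1 (0.24), dropping to 0.08 at lag 2, reflects decaying short-term dependence rather than seasonality.
The dominant spike at lag 4 indicates a seasonal period of 4.

4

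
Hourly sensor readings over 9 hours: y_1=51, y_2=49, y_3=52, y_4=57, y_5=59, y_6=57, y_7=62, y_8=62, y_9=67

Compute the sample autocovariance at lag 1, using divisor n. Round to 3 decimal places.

Mean ȳ = (51 + 49 + 52 + 57 + 59 + 57 + 62 + 62 + 67)/9 = 57.3333
Σ_{t=1}^{8}(y_t−ȳ)(y_{t+1}−ȳ) = 163.2222
γ_1 = 163.2222 / 9 = 18.136

18.136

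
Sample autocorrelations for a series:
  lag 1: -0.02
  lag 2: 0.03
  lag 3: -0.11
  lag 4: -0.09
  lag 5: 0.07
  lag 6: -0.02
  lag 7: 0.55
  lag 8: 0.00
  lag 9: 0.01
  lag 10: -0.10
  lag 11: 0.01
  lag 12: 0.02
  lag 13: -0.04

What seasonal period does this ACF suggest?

The largest autocorrelation is r_7 = 0.55; the remaining lags stay at or below 0.07.
The dominant spike at lag 7 indicates a seasonal period of 7.

7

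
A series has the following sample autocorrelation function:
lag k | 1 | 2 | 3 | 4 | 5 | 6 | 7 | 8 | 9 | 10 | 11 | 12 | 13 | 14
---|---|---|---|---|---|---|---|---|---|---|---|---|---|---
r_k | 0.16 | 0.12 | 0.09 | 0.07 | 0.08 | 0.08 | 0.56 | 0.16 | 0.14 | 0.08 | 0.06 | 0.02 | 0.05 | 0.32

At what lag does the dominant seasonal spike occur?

7

The largest autocorrelation is r_7 = 0.56, with a weaker echo at lag 14 (0.32); the remaining lags stay at or below 0.16.
The dominant spike at lag 7 indicates a seasonal period of 7.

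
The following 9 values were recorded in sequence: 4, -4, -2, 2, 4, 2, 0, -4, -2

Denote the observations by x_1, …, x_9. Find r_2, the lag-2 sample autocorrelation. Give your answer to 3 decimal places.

-0.350

Mean x̄ = (4 − 4 − 2 + 2 + 4 + 2 + 0 − 4 − 2)/9 = 0.0000
Σ(x_t−x̄)(x_{t+2}−x̄) = (-8.0000) + (-8.0000) + (-8.0000) + (4.0000) + (0.0000) + (-8.0000) + (0.0000) = -28.0000
Denominator Σ(x_t−x̄)² = 80.0000
r_2 = -28.0000 / 80.0000 = -0.350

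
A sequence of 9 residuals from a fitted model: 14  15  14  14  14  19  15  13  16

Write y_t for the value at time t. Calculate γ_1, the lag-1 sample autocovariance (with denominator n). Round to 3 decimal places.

-0.458

Mean ȳ = (14 + 15 + 14 + 14 + 14 + 19 + 15 + 13 + 16)/9 = 14.8889
Σ_{t=1}^{8}(y_t−ȳ)(y_{t+1}−ȳ) = -4.1235
γ_1 = -4.1235 / 9 = -0.458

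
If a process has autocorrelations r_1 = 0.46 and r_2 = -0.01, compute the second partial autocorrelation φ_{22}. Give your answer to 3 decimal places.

φ_{22} = (r_2 − r_1²) / (1 − r_1²)
r_1² = (0.46)² = 0.2116
Numerator = -0.01 − 0.2116 = -0.2216; denominator = 1 − 0.2116 = 0.7884
φ_{22} = -0.2216 / 0.7884 = -0.281

-0.281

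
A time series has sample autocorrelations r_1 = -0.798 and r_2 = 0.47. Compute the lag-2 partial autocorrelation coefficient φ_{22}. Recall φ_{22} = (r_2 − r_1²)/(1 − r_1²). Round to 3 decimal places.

φ_{22} = (r_2 − r_1²) / (1 − r_1²)
r_1² = (-0.798)² = 0.636804
Numerator = 0.47 − 0.6368 = -0.1668; denominator = 1 − 0.6368 = 0.3632
φ_{22} = -0.1668 / 0.3632 = -0.459

-0.459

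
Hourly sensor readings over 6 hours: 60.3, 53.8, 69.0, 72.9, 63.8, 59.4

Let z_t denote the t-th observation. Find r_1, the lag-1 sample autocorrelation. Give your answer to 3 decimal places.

0.136

Mean z̄ = (60.3 + 53.8 + 69.0 + 72.9 + 63.8 + 59.4)/6 = 63.2000
Numerator Σ_{t=1}^{5}(z_t−z̄)(z_{t+1}−z̄) = 32.5400
Denominator Σ(z_t−z̄)² = 239.3000
r_1 = 32.5400 / 239.3000 = 0.136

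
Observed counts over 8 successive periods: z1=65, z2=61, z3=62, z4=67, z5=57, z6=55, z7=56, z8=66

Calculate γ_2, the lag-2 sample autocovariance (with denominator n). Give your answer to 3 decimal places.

Mean z̄ = (65 + 61 + 62 + 67 + 57 + 55 + 56 + 66)/8 = 61.1250
Σ_{t=1}^{6}(z_t−z̄)(z_{t+2}−z̄) = -45.6563
γ_2 = -45.6563 / 8 = -5.707

-5.707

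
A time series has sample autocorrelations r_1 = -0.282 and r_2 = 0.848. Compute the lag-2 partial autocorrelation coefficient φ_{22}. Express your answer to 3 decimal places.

0.835

φ_{22} = (r_2 − r_1²) / (1 − r_1²)
r_1² = (-0.282)² = 0.079524
Numerator = 0.848 − 0.0795 = 0.7685; denominator = 1 − 0.0795 = 0.9205
φ_{22} = 0.7685 / 0.9205 = 0.835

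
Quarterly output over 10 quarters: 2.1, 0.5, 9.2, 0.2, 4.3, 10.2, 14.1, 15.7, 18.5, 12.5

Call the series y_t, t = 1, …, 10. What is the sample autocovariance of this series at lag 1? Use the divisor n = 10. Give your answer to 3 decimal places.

Mean ȳ = (2.1 + 0.5 + 9.2 + 0.2 + 4.3 + 10.2 + 14.1 + 15.7 + 18.5 + 12.5)/10 = 8.7300
Σ_{t=1}^{9}(y_t−ȳ)(y_{t+1}−ȳ) = 228.2161
γ_1 = 228.2161 / 10 = 22.822

22.822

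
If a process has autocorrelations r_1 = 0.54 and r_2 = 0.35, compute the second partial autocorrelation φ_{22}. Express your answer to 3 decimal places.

φ_{22} = (r_2 − r_1²) / (1 − r_1²)
r_1² = (0.54)² = 0.2916
Numerator = 0.35 − 0.2916 = 0.0584; denominator = 1 − 0.2916 = 0.7084
φ_{22} = 0.0584 / 0.7084 = 0.082

0.082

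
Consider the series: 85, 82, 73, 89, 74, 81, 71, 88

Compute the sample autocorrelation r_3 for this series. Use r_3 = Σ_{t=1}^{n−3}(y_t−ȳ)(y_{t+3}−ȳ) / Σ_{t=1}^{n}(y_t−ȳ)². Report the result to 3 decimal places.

-0.308

Mean ȳ = (85 + 82 + 73 + 89 + 74 + 81 + 71 + 88)/8 = 80.3750
Deviations from mean: 4.6250, 1.6250, -7.3750, 8.6250, -6.3750, 0.6250, -9.3750, 7.6250
Σ(y_t−ȳ)(y_{t+3}−ȳ) = (39.8906) + (-10.3594) + (-4.6094) + (-80.8594) + (-48.6094) = -104.5469
Denominator Σ(y_t−ȳ)² = 339.8750
r_3 = -104.5469 / 339.8750 = -0.308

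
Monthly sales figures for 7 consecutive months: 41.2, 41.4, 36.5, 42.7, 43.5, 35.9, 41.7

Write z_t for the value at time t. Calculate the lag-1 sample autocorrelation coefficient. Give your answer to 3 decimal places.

-0.460

Mean z̄ = (41.2 + 41.4 + 36.5 + 42.7 + 43.5 + 35.9 + 41.7)/7 = 40.4143
Numerator Σ_{t=1}^{6}(z_t−z̄)(z_{t+1}−z̄) = -24.7116
Denominator Σ(z_t−z̄)² = 53.6886
r_1 = -24.7116 / 53.6886 = -0.460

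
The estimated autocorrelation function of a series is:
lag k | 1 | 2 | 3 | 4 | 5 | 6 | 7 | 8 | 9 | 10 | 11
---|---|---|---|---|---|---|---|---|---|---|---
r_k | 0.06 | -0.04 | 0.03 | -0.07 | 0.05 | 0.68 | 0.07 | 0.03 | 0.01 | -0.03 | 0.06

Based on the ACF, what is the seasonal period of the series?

The largest autocorrelation is r_6 = 0.68; the remaining lags stay at or below 0.07.
The dominant spike at lag 6 indicates a seasonal period of 6.

6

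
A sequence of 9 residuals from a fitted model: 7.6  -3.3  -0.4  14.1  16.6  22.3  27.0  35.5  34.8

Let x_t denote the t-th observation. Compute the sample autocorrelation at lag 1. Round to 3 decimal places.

0.727

Mean x̄ = (7.6 − 3.3 − 0.4 + 14.1 + 16.6 + 22.3 + 27.0 + 35.5 + 34.8)/9 = 17.1333
Numerator Σ_{t=1}^{8}(x_t−x̄)(x_{t+1}−x̄) = 1161.7822
Denominator Σ(x_t−x̄)² = 1598.8000
r_1 = 1161.7822 / 1598.8000 = 0.727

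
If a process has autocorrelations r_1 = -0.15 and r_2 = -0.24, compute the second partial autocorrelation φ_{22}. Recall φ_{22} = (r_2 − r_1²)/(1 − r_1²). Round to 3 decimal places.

φ_{22} = (r_2 − r_1²) / (1 − r_1²)
r_1² = (-0.15)² = 0.0225
Numerator = -0.24 − 0.0225 = -0.2625; denominator = 1 − 0.0225 = 0.9775
φ_{22} = -0.2625 / 0.9775 = -0.269

-0.269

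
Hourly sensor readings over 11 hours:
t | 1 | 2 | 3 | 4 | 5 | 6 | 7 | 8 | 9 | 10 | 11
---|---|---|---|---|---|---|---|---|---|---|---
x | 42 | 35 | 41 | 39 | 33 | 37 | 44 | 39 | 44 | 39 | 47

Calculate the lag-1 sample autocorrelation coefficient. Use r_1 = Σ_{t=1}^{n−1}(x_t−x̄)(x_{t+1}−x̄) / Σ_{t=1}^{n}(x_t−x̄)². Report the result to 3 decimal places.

-0.110

Mean x̄ = (42 + 35 + 41 + 39 + 33 + 37 + 44 + 39 + 44 + 39 + 47)/11 = 40.0000
Numerator Σ_{t=1}^{10}(x_t−x̄)(x_{t+1}−x̄) = -19.0000
Denominator Σ(x_t−x̄)² = 172.0000
r_1 = -19.0000 / 172.0000 = -0.110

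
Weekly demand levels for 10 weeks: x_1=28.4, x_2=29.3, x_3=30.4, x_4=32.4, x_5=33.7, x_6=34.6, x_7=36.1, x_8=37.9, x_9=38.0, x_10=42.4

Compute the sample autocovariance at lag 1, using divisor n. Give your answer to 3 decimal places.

10.772

Mean x̄ = (28.4 + 29.3 + 30.4 + 32.4 + 33.7 + 34.6 + 36.1 + 37.9 + 38.0 + 42.4)/10 = 34.3200
Σ_{t=1}^{9}(x_t−x̄)(x_{t+1}−x̄) = 107.7196
γ_1 = 107.7196 / 10 = 10.772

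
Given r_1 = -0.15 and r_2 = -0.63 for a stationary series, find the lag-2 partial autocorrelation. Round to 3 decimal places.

-0.668

φ_{22} = (r_2 − r_1²) / (1 − r_1²)
r_1² = (-0.15)² = 0.0225
Numerator = -0.63 − 0.0225 = -0.6525; denominator = 1 − 0.0225 = 0.9775
φ_{22} = -0.6525 / 0.9775 = -0.668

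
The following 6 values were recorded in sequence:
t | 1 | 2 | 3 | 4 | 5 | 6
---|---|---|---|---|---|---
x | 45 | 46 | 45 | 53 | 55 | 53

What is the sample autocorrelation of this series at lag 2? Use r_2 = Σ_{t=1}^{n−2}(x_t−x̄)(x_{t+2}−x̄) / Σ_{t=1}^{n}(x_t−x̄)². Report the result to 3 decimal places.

-0.042

Mean x̄ = (45 + 46 + 45 + 53 + 55 + 53)/6 = 49.5000
Deviations from mean: -4.5000, -3.5000, -4.5000, 3.5000, 5.5000, 3.5000
Numerator Σ_{t=1}^{4}(x_t−x̄)(x_{t+2}−x̄) = -4.5000
Denominator Σ(x_t−x̄)² = 107.5000
r_2 = -4.5000 / 107.5000 = -0.042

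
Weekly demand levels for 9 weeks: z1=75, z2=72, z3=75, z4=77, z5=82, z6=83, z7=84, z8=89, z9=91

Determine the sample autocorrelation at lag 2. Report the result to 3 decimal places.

0.307

Mean z̄ = (75 + 72 + 75 + 77 + 82 + 83 + 84 + 89 + 91)/9 = 80.8889
Σ(z_t−z̄)(z_{t+2}−z̄) = (34.6790) + (34.5679) + (-6.5432) + (-8.2099) + (3.4568) + (17.1235) + (31.4568) = 106.5309
Denominator Σ(z_t−z̄)² = 346.8889
r_2 = 106.5309 / 346.8889 = 0.307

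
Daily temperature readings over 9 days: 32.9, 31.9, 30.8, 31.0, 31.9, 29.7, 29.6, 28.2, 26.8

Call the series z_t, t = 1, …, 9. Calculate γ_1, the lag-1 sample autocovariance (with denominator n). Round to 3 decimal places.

Mean z̄ = (32.9 + 31.9 + 30.8 + 31.0 + 31.9 + 29.7 + 29.6 + 28.2 + 26.8)/9 = 30.3111
Σ_{t=1}^{8}(z_t−z̄)(z_{t+1}−z̄) = 14.6988
γ_1 = 14.6988 / 9 = 1.633

1.633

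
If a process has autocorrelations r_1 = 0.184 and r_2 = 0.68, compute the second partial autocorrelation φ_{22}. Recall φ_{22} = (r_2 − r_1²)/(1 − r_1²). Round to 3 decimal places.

0.669

φ_{22} = (r_2 − r_1²) / (1 − r_1²)
r_1² = (0.184)² = 0.033856
Numerator = 0.68 − 0.0339 = 0.6461; denominator = 1 − 0.0339 = 0.9661
φ_{22} = 0.6461 / 0.9661 = 0.669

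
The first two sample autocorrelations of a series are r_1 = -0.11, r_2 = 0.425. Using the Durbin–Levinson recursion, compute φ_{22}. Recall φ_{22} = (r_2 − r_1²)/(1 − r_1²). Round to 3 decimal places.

0.418

φ_{22} = (r_2 − r_1²) / (1 − r_1²)
r_1² = (-0.11)² = 0.0121
Numerator = 0.425 − 0.0121 = 0.4129; denominator = 1 − 0.0121 = 0.9879
φ_{22} = 0.4129 / 0.9879 = 0.418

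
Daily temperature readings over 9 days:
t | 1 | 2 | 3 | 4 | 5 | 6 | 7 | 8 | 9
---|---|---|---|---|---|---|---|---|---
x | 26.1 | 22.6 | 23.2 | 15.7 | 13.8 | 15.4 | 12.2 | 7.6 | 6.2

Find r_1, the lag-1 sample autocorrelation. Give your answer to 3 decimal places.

0.600

Mean x̄ = (26.1 + 22.6 + 23.2 + 15.7 + 13.8 + 15.4 + 12.2 + 7.6 + 6.2)/9 = 15.8667
Numerator Σ_{t=1}^{8}(x_t−x̄)(x_{t+1}−x̄) = 230.3022
Denominator Σ(x_t−x̄)² = 383.5800
r_1 = 230.3022 / 383.5800 = 0.600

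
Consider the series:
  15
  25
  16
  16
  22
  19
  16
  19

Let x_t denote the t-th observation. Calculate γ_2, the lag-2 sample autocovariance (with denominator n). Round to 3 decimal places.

Mean x̄ = (15 + 25 + 16 + 16 + 22 + 19 + 16 + 19)/8 = 18.5000
Deviations: -3.5000, 6.5000, -2.5000, -2.5000, 3.5000, 0.5000, -2.5000, 0.5000
Σ_{t=1}^{6}(x_t−x̄)(x_{t+2}−x̄) = -26.0000
γ_2 = -26.0000 / 8 = -3.250

-3.250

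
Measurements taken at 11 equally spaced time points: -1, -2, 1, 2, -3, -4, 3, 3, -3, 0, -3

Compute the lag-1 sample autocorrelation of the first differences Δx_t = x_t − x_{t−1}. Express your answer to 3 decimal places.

First differences Δx: -1, 3, 1, -5, -1, 7, 0, -6, 3, -3
Mean of differences = -0.2000
Numerator Σ(Δx_t−Δx̄)(Δx_{t+1}−Δx̄) = -33.6400
Denominator Σ(Δx_t−Δx̄)² = 139.6000
r_1(Δx) = -33.6400 / 139.6000 = -0.241

-0.241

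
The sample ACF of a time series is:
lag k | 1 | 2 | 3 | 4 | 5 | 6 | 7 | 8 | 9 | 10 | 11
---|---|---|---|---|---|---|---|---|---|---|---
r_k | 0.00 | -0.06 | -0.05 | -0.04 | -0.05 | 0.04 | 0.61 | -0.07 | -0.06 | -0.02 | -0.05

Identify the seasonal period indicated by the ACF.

The largest autocorrelation is r_7 = 0.61; the remaining lags stay at or below 0.04.
The dominant spike at lag 7 indicates a seasonal period of 7.

7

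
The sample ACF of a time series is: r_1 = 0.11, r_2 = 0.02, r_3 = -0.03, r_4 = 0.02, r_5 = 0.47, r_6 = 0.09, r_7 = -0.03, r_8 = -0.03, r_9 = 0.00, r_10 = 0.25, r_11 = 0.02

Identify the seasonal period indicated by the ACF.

5

The largest autocorrelation is r_5 = 0.47, with a weaker echo at lag 10 (0.25); the remaining lags stay at or below 0.11.
The dominant spike at lag 5 indicates a seasonal period of 5.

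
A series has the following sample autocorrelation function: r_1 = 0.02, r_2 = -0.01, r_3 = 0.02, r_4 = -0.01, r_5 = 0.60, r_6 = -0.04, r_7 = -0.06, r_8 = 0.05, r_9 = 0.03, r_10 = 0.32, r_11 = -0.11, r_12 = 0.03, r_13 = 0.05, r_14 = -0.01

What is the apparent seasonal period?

The largest autocorrelation is r_5 = 0.60, with a weaker echo at lag 10 (0.32); the remaining lags stay at or below 0.05.
The dominant spike at lag 5 indicates a seasonal period of 5.

5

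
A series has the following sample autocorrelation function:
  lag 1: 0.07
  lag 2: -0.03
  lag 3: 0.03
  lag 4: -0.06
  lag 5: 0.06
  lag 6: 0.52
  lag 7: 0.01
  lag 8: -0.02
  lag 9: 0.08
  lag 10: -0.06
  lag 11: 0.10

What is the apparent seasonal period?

The largest autocorrelation is r_6 = 0.52; the remaining lags stay at or below 0.10.
The dominant spike at lag 6 indicates a seasonal period of 6.

6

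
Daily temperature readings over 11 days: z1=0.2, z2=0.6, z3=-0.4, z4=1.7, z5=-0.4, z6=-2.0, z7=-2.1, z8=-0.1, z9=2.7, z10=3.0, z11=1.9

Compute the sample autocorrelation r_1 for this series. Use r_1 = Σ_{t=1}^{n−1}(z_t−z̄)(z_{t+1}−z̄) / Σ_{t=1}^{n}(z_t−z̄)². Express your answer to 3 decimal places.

0.529

Mean z̄ = (0.2 + 0.6 − 0.4 + 1.7 − 0.4 − 2.0 − 2.1 − 0.1 + 2.7 + 3.0 + 1.9)/11 = 0.4636
Numerator Σ_{t=1}^{10}(z_t−z̄)(z_{t+1}−z̄) = 15.6541
Denominator Σ(z_t−z̄)² = 29.5655
r_1 = 15.6541 / 29.5655 = 0.529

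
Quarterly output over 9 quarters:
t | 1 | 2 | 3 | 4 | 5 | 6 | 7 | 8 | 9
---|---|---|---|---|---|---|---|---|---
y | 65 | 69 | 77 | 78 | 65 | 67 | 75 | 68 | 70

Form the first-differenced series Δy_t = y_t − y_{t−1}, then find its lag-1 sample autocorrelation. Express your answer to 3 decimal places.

First differences Δy: 4, 8, 1, -13, 2, 8, -7, 2
Mean of differences = 0.6250
Numerator Σ(Δy_t−Δȳ)(Δy_{t+1}−Δȳ) = -52.7656
Denominator Σ(Δy_t−Δȳ)² = 367.8750
r_1(Δy) = -52.7656 / 367.8750 = -0.143

-0.143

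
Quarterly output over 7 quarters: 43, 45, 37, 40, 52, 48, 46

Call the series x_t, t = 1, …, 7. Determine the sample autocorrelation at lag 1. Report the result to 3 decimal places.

0.180

Mean x̄ = (43 + 45 + 37 + 40 + 52 + 48 + 46)/7 = 44.4286
Σ(x_t−x̄)(x_{t+1}−x̄) = (-0.8163) + (-4.2449) + (32.8980) + (-33.5306) + (27.0408) + (5.6122) = 26.9592
Denominator Σ(x_t−x̄)² = 149.7143
r_1 = 26.9592 / 149.7143 = 0.180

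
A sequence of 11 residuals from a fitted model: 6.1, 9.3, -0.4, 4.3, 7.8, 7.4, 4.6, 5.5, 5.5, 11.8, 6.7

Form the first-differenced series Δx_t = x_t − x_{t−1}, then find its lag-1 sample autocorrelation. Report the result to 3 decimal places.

-0.447

First differences Δx: 3.2, -9.7, 4.7, 3.5, -0.4, -2.8, 0.9, 0.0, 6.3, -5.1
Mean of differences = 0.0600
Numerator Σ(Δx_t−Δx̄)(Δx_{t+1}−Δx̄) = -95.2636
Denominator Σ(Δx_t−Δx̄)² = 213.1440
r_1(Δx) = -95.2636 / 213.1440 = -0.447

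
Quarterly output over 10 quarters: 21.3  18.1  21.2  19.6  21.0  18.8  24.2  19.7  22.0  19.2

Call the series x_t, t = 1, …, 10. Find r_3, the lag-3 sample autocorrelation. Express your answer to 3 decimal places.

-0.488

Mean x̄ = (21.3 + 18.1 + 21.2 + 19.6 + 21.0 + 18.8 + 24.2 + 19.7 + 22.0 + 19.2)/10 = 20.5100
Σ(x_t−x̄)(x_{t+3}−x̄) = (-0.7189) + (-1.1809) + (-1.1799) + (-3.3579) + (-0.3969) + (-2.5479) + (-4.8339) = -14.2163
Denominator Σ(x_t−x̄)² = 29.1090
r_3 = -14.2163 / 29.1090 = -0.488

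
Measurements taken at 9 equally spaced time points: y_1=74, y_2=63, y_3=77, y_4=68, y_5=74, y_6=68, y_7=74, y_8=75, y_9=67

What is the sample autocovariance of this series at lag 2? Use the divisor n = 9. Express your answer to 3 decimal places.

Mean ȳ = (74 + 63 + 77 + 68 + 74 + 68 + 74 + 75 + 67)/9 = 71.1111
Σ_{t=1}^{7}(y_t−ȳ)(y_{t+2}−ȳ) = 53.3086
γ_2 = 53.3086 / 9 = 5.923

5.923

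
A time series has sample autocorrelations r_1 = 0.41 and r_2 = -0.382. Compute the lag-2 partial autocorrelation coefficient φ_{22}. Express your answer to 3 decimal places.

φ_{22} = (r_2 − r_1²) / (1 − r_1²)
r_1² = (0.41)² = 0.1681
Numerator = -0.382 − 0.1681 = -0.5501; denominator = 1 − 0.1681 = 0.8319
φ_{22} = -0.5501 / 0.8319 = -0.661

-0.661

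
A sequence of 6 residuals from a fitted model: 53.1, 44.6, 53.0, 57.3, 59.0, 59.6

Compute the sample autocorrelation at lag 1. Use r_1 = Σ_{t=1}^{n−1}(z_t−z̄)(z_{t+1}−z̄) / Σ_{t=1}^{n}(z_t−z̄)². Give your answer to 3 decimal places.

0.383

Mean z̄ = (53.1 + 44.6 + 53.0 + 57.3 + 59.0 + 59.6)/6 = 54.4333
Σ(z_t−z̄)(z_{t+1}−z̄) = (13.1111) + (14.0944) + (-4.1089) + (13.0911) + (23.5944) = 59.7822
Denominator Σ(z_t−z̄)² = 156.2933
r_1 = 59.7822 / 156.2933 = 0.383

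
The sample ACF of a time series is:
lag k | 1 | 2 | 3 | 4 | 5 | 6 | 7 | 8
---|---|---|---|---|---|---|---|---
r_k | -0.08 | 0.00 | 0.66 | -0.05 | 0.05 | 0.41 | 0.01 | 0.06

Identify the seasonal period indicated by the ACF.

3

The largest autocorrelation is r_3 = 0.66, with a weaker echo at lag 6 (0.41); the remaining lags stay at or below 0.06.
The dominant spike at lag 3 indicates a seasonal period of 3.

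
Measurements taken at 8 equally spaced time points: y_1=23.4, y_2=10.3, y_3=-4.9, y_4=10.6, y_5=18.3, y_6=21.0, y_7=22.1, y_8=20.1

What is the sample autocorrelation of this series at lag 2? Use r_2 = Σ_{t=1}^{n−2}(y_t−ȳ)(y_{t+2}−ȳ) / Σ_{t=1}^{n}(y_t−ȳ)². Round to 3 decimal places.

-0.290

Mean ȳ = (23.4 + 10.3 − 4.9 + 10.6 + 18.3 + 21.0 + 22.1 + 20.1)/8 = 15.1125
Σ(y_t−ȳ)(y_{t+2}−ȳ) = (-165.8536) + (21.7164) + (-63.7898) + (-26.5673) + (22.2727) + (29.3639) = -182.8578
Denominator Σ(y_t−ȳ)² = 631.2288
r_2 = -182.8578 / 631.2288 = -0.290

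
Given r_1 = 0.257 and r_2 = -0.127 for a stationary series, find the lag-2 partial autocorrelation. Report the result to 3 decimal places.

-0.207

φ_{22} = (r_2 − r_1²) / (1 − r_1²)
r_1² = (0.257)² = 0.066049
Numerator = -0.127 − 0.0660 = -0.1930; denominator = 1 − 0.0660 = 0.9340
φ_{22} = -0.1930 / 0.9340 = -0.207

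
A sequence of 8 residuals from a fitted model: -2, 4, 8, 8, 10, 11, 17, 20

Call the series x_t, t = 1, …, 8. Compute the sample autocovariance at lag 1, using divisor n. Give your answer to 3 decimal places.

20.469

Mean x̄ = (-2 + 4 + 8 + 8 + 10 + 11 + 17 + 20)/8 = 9.5000
Σ_{t=1}^{7}(x_t−x̄)(x_{t+1}−x̄) = 163.7500
γ_1 = 163.7500 / 8 = 20.469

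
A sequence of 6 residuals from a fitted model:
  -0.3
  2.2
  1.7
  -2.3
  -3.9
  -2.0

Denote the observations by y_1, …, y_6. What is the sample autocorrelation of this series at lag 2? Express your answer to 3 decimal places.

-0.321

Mean ȳ = (-0.3 + 2.2 + 1.7 − 2.3 − 3.9 − 2.0)/6 = -0.7667
Deviations from mean: 0.4667, 2.9667, 2.4667, -1.5333, -3.1333, -1.2333
Σ(y_t−ȳ)(y_{t+2}−ȳ) = (1.1511) + (-4.5489) + (-7.7289) + (1.8911) = -9.2356
Denominator Σ(y_t−ȳ)² = 28.7933
r_2 = -9.2356 / 28.7933 = -0.321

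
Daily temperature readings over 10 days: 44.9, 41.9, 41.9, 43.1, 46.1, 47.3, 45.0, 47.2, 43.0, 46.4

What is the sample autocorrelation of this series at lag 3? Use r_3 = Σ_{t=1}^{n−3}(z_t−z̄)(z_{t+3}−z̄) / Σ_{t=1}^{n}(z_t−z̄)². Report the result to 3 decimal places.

-0.316

Mean z̄ = (44.9 + 41.9 + 41.9 + 43.1 + 46.1 + 47.3 + 45.0 + 47.2 + 43.0 + 46.4)/10 = 44.6800
Numerator Σ_{t=1}^{7}(z_t−z̄)(z_{t+3}−z̄) = -12.3572
Denominator Σ(z_t−z̄)² = 39.1160
r_3 = -12.3572 / 39.1160 = -0.316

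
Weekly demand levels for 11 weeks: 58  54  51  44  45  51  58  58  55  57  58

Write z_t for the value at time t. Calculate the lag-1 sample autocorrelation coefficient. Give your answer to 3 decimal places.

Mean z̄ = (58 + 54 + 51 + 44 + 45 + 51 + 58 + 58 + 55 + 57 + 58)/11 = 53.5455
Numerator Σ_{t=1}^{10}(z_t−z̄)(z_{t+1}−z̄) = 163.8843
Denominator Σ(z_t−z̄)² = 270.7273
r_1 = 163.8843 / 270.7273 = 0.605

0.605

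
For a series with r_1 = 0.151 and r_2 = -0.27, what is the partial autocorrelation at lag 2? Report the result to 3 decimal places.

φ_{22} = (r_2 − r_1²) / (1 − r_1²)
r_1² = (0.151)² = 0.022801
Numerator = -0.27 − 0.0228 = -0.2928; denominator = 1 − 0.0228 = 0.9772
φ_{22} = -0.2928 / 0.9772 = -0.300

-0.300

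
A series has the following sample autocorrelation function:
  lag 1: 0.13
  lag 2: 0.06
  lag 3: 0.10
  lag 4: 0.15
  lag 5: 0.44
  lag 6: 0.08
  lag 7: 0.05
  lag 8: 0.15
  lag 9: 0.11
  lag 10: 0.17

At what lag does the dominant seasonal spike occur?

The largest autocorrelation is r_5 = 0.44, with a weaker echo at lag 10 (0.17); the remaining lags stay at or below 0.15.
The dominant spike at lag 5 indicates a seasonal period of 5.

5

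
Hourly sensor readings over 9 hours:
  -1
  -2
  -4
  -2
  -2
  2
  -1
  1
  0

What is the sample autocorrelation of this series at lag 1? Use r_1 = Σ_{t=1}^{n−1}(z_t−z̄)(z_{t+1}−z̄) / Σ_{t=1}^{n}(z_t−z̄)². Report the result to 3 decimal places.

Mean z̄ = (-1 − 2 − 4 − 2 − 2 + 2 − 1 + 1 + 0)/9 = -1.0000
Numerator Σ_{t=1}^{8}(z_t−z̄)(z_{t+1}−z̄) = 6.0000
Denominator Σ(z_t−z̄)² = 26.0000
r_1 = 6.0000 / 26.0000 = 0.231

0.231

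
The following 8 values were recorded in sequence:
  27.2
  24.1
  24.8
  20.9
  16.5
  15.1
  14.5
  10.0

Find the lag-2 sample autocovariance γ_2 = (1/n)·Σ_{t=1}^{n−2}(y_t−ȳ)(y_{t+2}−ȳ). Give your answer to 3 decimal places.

Mean ȳ = (27.2 + 24.1 + 24.8 + 20.9 + 16.5 + 15.1 + 14.5 + 10.0)/8 = 19.1375
Deviations: 8.0625, 4.9625, 5.6625, 1.7625, -2.6375, -4.0375, -4.6375, -9.1375
Σ_{t=1}^{6}(y_t−ȳ)(y_{t+2}−ȳ) = 81.4734
γ_2 = 81.4734 / 8 = 10.184

10.184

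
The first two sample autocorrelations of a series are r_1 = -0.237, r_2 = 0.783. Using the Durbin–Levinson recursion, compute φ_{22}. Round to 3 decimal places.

φ_{22} = (r_2 − r_1²) / (1 − r_1²)
r_1² = (-0.237)² = 0.056169
Numerator = 0.783 − 0.0562 = 0.7268; denominator = 1 − 0.0562 = 0.9438
φ_{22} = 0.7268 / 0.9438 = 0.770

0.770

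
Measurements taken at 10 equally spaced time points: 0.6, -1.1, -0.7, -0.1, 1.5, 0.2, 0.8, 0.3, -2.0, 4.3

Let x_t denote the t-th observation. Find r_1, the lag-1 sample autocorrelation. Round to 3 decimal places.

Mean x̄ = (0.6 − 1.1 − 0.7 − 0.1 + 1.5 + 0.2 + 0.8 + 0.3 − 2.0 + 4.3)/10 = 0.3800
Numerator Σ_{t=1}^{9}(x_t−x̄)(x_{t+1}−x̄) = -8.1964
Denominator Σ(x_t−x̄)² = 26.1360
r_1 = -8.1964 / 26.1360 = -0.314

-0.314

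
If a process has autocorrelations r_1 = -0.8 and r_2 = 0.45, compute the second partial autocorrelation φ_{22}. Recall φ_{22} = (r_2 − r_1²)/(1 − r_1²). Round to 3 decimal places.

φ_{22} = (r_2 − r_1²) / (1 − r_1²)
r_1² = (-0.8)² = 0.64
Numerator = 0.45 − 0.6400 = -0.1900; denominator = 1 − 0.6400 = 0.3600
φ_{22} = -0.1900 / 0.3600 = -0.528

-0.528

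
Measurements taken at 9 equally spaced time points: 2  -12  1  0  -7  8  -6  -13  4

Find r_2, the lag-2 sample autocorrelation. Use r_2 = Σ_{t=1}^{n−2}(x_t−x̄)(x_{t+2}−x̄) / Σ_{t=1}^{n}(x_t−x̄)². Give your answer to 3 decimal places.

Mean x̄ = (2 − 12 + 1 + 0 − 7 + 8 − 6 − 13 + 4)/9 = -2.5556
Σ(x_t−x̄)(x_{t+2}−x̄) = (16.1975) + (-24.1358) + (-15.8025) + (26.9753) + (15.3086) + (-110.2469) + (-22.5802) = -114.2840
Denominator Σ(x_t−x̄)² = 424.2222
r_2 = -114.2840 / 424.2222 = -0.269

-0.269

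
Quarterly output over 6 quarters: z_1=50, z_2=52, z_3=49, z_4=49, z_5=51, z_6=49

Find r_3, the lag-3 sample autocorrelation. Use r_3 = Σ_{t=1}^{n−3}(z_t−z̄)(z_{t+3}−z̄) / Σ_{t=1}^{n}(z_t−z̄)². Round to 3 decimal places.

Mean z̄ = (50 + 52 + 49 + 49 + 51 + 49)/6 = 50.0000
Deviations from mean: 0.0000, 2.0000, -1.0000, -1.0000, 1.0000, -1.0000
Numerator Σ_{t=1}^{3}(z_t−z̄)(z_{t+3}−z̄) = 3.0000
Denominator Σ(z_t−z̄)² = 8.0000
r_3 = 3.0000 / 8.0000 = 0.375

0.375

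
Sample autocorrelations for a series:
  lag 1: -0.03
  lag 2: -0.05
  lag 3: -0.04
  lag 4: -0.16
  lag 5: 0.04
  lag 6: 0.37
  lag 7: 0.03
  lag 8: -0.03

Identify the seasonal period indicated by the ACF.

6

The largest autocorrelation is r_6 = 0.37; the remaining lags stay at or below 0.04.
The dominant spike at lag 6 indicates a seasonal period of 6.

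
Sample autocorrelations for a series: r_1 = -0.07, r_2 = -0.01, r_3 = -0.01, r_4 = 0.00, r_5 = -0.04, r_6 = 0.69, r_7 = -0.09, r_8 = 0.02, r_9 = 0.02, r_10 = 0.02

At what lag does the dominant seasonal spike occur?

The largest autocorrelation is r_6 = 0.69; the remaining lags stay at or below 0.02.
The dominant spike at lag 6 indicates a seasonal period of 6.

6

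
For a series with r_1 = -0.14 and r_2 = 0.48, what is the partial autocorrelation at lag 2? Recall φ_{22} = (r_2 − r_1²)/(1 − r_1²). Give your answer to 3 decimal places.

φ_{22} = (r_2 − r_1²) / (1 − r_1²)
r_1² = (-0.14)² = 0.0196
Numerator = 0.48 − 0.0196 = 0.4604; denominator = 1 − 0.0196 = 0.9804
φ_{22} = 0.4604 / 0.9804 = 0.470

0.470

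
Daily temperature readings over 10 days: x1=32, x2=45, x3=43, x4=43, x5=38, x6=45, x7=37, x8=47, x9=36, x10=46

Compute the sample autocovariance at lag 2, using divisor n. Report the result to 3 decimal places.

Mean x̄ = (32 + 45 + 43 + 43 + 38 + 45 + 37 + 47 + 36 + 46)/10 = 41.2000
Σ_{t=1}^{8}(x_t−x̄)(x_{t+2}−x̄) = 76.5200
γ_2 = 76.5200 / 10 = 7.652

7.652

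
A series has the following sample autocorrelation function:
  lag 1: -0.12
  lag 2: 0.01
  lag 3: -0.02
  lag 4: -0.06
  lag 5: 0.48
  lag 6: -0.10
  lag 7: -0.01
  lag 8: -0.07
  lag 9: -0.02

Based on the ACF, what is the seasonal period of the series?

5

The largest autocorrelation is r_5 = 0.48; the remaining lags stay at or below 0.01.
The dominant spike at lag 5 indicates a seasonal period of 5.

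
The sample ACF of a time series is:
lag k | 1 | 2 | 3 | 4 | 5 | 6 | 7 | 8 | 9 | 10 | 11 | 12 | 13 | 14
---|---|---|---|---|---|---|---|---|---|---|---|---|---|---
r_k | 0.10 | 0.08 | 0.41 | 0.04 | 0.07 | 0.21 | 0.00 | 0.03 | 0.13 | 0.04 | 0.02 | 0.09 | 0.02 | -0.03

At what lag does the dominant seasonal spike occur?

The largest autocorrelation is r_3 = 0.41, with a weaker echo at lag 6 (0.21); the remaining lags stay at or below 0.13.
The dominant spike at lag 3 indicates a seasonal period of 3.

3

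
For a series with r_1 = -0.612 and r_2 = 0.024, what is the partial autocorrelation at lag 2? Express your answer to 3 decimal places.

-0.560

φ_{22} = (r_2 − r_1²) / (1 − r_1²)
r_1² = (-0.612)² = 0.374544
Numerator = 0.024 − 0.3745 = -0.3505; denominator = 1 − 0.3745 = 0.6255
φ_{22} = -0.3505 / 0.6255 = -0.560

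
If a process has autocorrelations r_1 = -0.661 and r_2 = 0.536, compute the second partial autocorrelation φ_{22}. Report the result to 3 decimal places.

φ_{22} = (r_2 − r_1²) / (1 − r_1²)
r_1² = (-0.661)² = 0.436921
Numerator = 0.536 − 0.4369 = 0.0991; denominator = 1 − 0.4369 = 0.5631
φ_{22} = 0.0991 / 0.5631 = 0.176

0.176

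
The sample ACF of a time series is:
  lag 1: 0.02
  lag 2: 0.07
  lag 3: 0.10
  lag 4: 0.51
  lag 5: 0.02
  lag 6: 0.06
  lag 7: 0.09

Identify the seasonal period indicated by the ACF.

The largest autocorrelation is r_4 = 0.51; the remaining lags stay at or below 0.10.
The dominant spike at lag 4 indicates a seasonal period of 4.

4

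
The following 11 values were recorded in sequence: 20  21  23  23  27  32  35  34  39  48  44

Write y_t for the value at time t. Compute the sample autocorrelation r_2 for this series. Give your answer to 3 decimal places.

0.403

Mean ȳ = (20 + 21 + 23 + 23 + 27 + 32 + 35 + 34 + 39 + 48 + 44)/11 = 31.4545
Numerator Σ_{t=1}^{9}(y_t−ȳ)(y_{t+2}−ȳ) = 367.4050
Denominator Σ(y_t−ȳ)² = 910.7273
r_2 = 367.4050 / 910.7273 = 0.403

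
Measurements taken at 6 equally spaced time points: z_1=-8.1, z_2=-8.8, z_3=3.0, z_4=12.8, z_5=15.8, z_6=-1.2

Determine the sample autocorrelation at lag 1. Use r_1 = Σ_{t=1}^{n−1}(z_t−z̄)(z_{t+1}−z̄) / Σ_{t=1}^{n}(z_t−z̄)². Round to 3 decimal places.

0.392

Mean z̄ = (-8.1 − 8.8 + 3.0 + 12.8 + 15.8 − 1.2)/6 = 2.2500
Deviations from mean: -10.3500, -11.0500, 0.7500, 10.5500, 13.5500, -3.4500
Numerator Σ_{t=1}^{5}(z_t−z̄)(z_{t+1}−z̄) = 210.1975
Denominator Σ(z_t−z̄)² = 536.5950
r_1 = 210.1975 / 536.5950 = 0.392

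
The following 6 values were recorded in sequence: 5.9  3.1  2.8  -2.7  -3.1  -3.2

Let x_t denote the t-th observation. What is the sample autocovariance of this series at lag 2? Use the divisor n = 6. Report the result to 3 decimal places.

1.271

Mean x̄ = (5.9 + 3.1 + 2.8 − 2.7 − 3.1 − 3.2)/6 = 0.4667
Deviations: 5.4333, 2.6333, 2.3333, -3.1667, -3.5667, -3.6667
Σ_{t=1}^{4}(x_t−x̄)(x_{t+2}−x̄) = 7.6278
γ_2 = 7.6278 / 6 = 1.271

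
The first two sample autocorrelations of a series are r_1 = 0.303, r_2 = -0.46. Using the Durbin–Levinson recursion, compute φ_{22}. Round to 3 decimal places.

-0.608

φ_{22} = (r_2 − r_1²) / (1 − r_1²)
r_1² = (0.303)² = 0.091809
Numerator = -0.46 − 0.0918 = -0.5518; denominator = 1 − 0.0918 = 0.9082
φ_{22} = -0.5518 / 0.9082 = -0.608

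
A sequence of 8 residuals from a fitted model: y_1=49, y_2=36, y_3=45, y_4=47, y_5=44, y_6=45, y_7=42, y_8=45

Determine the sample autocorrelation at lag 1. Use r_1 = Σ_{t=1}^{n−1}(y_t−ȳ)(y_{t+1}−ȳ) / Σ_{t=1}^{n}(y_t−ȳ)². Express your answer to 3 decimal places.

Mean ȳ = (49 + 36 + 45 + 47 + 44 + 45 + 42 + 45)/8 = 44.1250
Numerator Σ_{t=1}^{7}(y_t−ȳ)(y_{t+1}−ȳ) = -48.3906
Denominator Σ(y_t−ȳ)² = 104.8750
r_1 = -48.3906 / 104.8750 = -0.461

-0.461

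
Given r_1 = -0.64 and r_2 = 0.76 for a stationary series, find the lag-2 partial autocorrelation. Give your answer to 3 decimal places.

0.593

φ_{22} = (r_2 − r_1²) / (1 − r_1²)
r_1² = (-0.64)² = 0.4096
Numerator = 0.76 − 0.4096 = 0.3504; denominator = 1 − 0.4096 = 0.5904
φ_{22} = 0.3504 / 0.5904 = 0.593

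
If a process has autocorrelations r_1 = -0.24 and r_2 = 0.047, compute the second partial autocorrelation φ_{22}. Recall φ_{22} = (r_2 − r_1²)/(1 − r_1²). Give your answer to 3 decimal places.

-0.011

φ_{22} = (r_2 − r_1²) / (1 − r_1²)
r_1² = (-0.24)² = 0.0576
Numerator = 0.047 − 0.0576 = -0.0106; denominator = 1 − 0.0576 = 0.9424
φ_{22} = -0.0106 / 0.9424 = -0.011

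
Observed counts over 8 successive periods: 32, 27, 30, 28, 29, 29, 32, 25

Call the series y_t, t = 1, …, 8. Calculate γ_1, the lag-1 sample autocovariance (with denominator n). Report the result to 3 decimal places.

Mean ȳ = (32 + 27 + 30 + 28 + 29 + 29 + 32 + 25)/8 = 29.0000
Σ_{t=1}^{7}(y_t−ȳ)(y_{t+1}−ȳ) = -21.0000
γ_1 = -21.0000 / 8 = -2.625

-2.625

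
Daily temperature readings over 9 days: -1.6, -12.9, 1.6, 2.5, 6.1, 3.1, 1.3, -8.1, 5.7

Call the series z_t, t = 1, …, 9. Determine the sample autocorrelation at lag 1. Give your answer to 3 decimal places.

Mean z̄ = (-1.6 − 12.9 + 1.6 + 2.5 + 6.1 + 3.1 + 1.3 − 8.1 + 5.7)/9 = -0.2556
Numerator Σ_{t=1}^{8}(z_t−z̄)(z_{t+1}−z̄) = -16.2109
Denominator Σ(z_t−z̄)² = 323.8022
r_1 = -16.2109 / 323.8022 = -0.050

-0.050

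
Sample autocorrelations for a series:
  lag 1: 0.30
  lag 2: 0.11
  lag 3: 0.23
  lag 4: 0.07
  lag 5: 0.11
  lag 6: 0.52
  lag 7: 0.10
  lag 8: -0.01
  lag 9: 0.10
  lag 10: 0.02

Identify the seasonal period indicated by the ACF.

6

The largest autocorrelation is r_6 = 0.52; the remaining lags stay at or below 0.30. The elevated value at lag 1 (0.30), dropping to 0.11 at lag 2, reflects decaying short-term dependence rather than seasonality.
The dominant spike at lag 6 indicates a seasonal period of 6.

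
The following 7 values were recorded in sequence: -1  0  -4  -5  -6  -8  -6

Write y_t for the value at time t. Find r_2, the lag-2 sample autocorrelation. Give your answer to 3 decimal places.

0.060

Mean ȳ = (-1 + 0 − 4 − 5 − 6 − 8 − 6)/7 = -4.2857
Deviations from mean: 3.2857, 4.2857, 0.2857, -0.7143, -1.7143, -3.7143, -1.7143
Numerator Σ_{t=1}^{5}(y_t−ȳ)(y_{t+2}−ȳ) = 2.9796
Denominator Σ(y_t−ȳ)² = 49.4286
r_2 = 2.9796 / 49.4286 = 0.060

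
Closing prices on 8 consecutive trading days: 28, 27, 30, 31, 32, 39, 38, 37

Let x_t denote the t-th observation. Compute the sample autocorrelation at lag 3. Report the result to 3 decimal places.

-0.112

Mean x̄ = (28 + 27 + 30 + 31 + 32 + 39 + 38 + 37)/8 = 32.7500
Deviations from mean: -4.7500, -5.7500, -2.7500, -1.7500, -0.7500, 6.2500, 5.2500, 4.2500
Numerator Σ_{t=1}^{5}(x_t−x̄)(x_{t+3}−x̄) = -16.9375
Denominator Σ(x_t−x̄)² = 151.5000
r_3 = -16.9375 / 151.5000 = -0.112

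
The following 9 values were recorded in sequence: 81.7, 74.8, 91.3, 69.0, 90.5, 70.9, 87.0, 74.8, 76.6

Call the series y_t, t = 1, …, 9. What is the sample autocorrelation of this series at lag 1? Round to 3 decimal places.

Mean ȳ = (81.7 + 74.8 + 91.3 + 69.0 + 90.5 + 70.9 + 87.0 + 74.8 + 76.6)/9 = 79.6222
Numerator Σ_{t=1}^{8}(y_t−ȳ)(y_{t+1}−ȳ) = -486.1549
Denominator Σ(y_t−ȳ)² = 557.9956
r_1 = -486.1549 / 557.9956 = -0.871

-0.871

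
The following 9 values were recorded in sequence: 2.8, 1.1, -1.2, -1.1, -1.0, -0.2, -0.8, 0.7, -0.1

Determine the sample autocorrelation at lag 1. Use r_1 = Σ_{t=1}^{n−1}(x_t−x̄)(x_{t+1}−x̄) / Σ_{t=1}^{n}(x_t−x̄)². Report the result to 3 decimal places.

Mean x̄ = (2.8 + 1.1 − 1.2 − 1.1 − 1.0 − 0.2 − 0.8 + 0.7 − 0.1)/9 = 0.0222
Numerator Σ_{t=1}^{8}(x_t−x̄)(x_{t+1}−x̄) = 3.9651
Denominator Σ(x_t−x̄)² = 13.8756
r_1 = 3.9651 / 13.8756 = 0.286

0.286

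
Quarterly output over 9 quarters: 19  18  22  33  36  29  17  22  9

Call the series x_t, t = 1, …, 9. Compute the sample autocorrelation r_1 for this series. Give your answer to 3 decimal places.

Mean x̄ = (19 + 18 + 22 + 33 + 36 + 29 + 17 + 22 + 9)/9 = 22.7778
Numerator Σ_{t=1}^{8}(x_t−x̄)(x_{t+1}−x̄) = 210.5062
Denominator Σ(x_t−x̄)² = 579.5556
r_1 = 210.5062 / 579.5556 = 0.363

0.363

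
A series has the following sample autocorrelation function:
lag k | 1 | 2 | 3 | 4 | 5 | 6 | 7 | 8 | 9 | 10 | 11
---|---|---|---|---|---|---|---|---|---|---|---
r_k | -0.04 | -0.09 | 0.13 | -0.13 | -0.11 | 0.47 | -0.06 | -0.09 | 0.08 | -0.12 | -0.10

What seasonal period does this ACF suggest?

The largest autocorrelation is r_6 = 0.47; the remaining lags stay at or below 0.13.
The dominant spike at lag 6 indicates a seasonal period of 6.

6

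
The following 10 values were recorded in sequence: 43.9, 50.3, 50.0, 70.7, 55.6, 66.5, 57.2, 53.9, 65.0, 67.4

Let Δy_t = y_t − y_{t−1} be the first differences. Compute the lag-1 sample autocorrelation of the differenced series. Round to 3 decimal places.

First differences Δy: 6.4, -0.3, 20.7, -15.1, 10.9, -9.3, -3.3, 11.1, 2.4
Mean of differences = 2.6111
Numerator Σ(Δy_t−Δȳ)(Δy_{t+1}−Δȳ) = -611.1612
Denominator Σ(Δy_t−Δȳ)² = 981.3489
r_1(Δy) = -611.1612 / 981.3489 = -0.623

-0.623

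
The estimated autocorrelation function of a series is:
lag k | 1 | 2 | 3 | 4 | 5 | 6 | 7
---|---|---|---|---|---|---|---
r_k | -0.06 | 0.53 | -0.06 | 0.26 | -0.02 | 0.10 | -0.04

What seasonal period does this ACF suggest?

The largest autocorrelation is r_2 = 0.53, with a weaker echo at lag 4 (0.26); the remaining lags stay at or below 0.10.
The dominant spike at lag 2 indicates a seasonal period of 2.

2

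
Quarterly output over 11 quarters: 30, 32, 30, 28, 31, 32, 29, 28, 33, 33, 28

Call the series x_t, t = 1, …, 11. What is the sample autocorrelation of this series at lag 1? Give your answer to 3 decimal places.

-0.138

Mean x̄ = (30 + 32 + 30 + 28 + 31 + 32 + 29 + 28 + 33 + 33 + 28)/11 = 30.3636
Numerator Σ_{t=1}^{10}(x_t−x̄)(x_{t+1}−x̄) = -5.3140
Denominator Σ(x_t−x̄)² = 38.5455
r_1 = -5.3140 / 38.5455 = -0.138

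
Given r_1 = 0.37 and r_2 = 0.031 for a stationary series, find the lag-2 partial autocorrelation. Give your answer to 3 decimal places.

-0.123

φ_{22} = (r_2 − r_1²) / (1 − r_1²)
r_1² = (0.37)² = 0.1369
Numerator = 0.031 − 0.1369 = -0.1059; denominator = 1 − 0.1369 = 0.8631
φ_{22} = -0.1059 / 0.8631 = -0.123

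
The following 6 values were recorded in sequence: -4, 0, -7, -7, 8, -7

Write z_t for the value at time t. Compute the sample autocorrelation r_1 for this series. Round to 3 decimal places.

Mean z̄ = (-4 + 0 − 7 − 7 + 8 − 7)/6 = -2.8333
Deviations from mean: -1.1667, 2.8333, -4.1667, -4.1667, 10.8333, -4.1667
Numerator Σ_{t=1}^{5}(z_t−z̄)(z_{t+1}−z̄) = -88.0278
Denominator Σ(z_t−z̄)² = 178.8333
r_1 = -88.0278 / 178.8333 = -0.492

-0.492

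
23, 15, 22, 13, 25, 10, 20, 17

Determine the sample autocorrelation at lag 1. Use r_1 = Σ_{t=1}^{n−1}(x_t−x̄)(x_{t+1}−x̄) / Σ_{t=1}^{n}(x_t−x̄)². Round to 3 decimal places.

Mean x̄ = (23 + 15 + 22 + 13 + 25 + 10 + 20 + 17)/8 = 18.1250
Deviations from mean: 4.8750, -3.1250, 3.8750, -5.1250, 6.8750, -8.1250, 1.8750, -1.1250
Numerator Σ_{t=1}^{7}(x_t−x̄)(x_{t+1}−x̄) = -155.6406
Denominator Σ(x_t−x̄)² = 192.8750
r_1 = -155.6406 / 192.8750 = -0.807

-0.807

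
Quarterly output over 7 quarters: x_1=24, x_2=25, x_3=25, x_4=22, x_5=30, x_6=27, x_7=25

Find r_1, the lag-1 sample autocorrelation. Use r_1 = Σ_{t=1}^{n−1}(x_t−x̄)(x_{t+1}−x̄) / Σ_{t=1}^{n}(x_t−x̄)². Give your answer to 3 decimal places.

-0.183

Mean x̄ = (24 + 25 + 25 + 22 + 30 + 27 + 25)/7 = 25.4286
Deviations from mean: -1.4286, -0.4286, -0.4286, -3.4286, 4.5714, 1.5714, -0.4286
Numerator Σ_{t=1}^{6}(x_t−x̄)(x_{t+1}−x̄) = -6.8980
Denominator Σ(x_t−x̄)² = 37.7143
r_1 = -6.8980 / 37.7143 = -0.183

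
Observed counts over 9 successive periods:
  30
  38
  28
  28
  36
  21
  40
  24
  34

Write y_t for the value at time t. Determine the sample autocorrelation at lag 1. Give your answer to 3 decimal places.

Mean ȳ = (30 + 38 + 28 + 28 + 36 + 21 + 40 + 24 + 34)/9 = 31.0000
Numerator Σ_{t=1}^{8}(y_t−ȳ)(y_{t+1}−ȳ) = -258.0000
Denominator Σ(y_t−ȳ)² = 332.0000
r_1 = -258.0000 / 332.0000 = -0.777

-0.777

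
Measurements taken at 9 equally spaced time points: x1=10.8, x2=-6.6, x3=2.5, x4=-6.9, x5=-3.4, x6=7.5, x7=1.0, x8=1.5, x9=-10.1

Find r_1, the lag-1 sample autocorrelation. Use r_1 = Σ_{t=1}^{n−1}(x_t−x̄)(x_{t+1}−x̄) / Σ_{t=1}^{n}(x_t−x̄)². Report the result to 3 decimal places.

-0.299

Mean x̄ = (10.8 − 6.6 + 2.5 − 6.9 − 3.4 + 7.5 + 1.0 + 1.5 − 10.1)/9 = -0.4111
Numerator Σ_{t=1}^{8}(x_t−x̄)(x_{t+1}−x̄) = -115.1979
Denominator Σ(x_t−x̄)² = 385.6089
r_1 = -115.1979 / 385.6089 = -0.299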